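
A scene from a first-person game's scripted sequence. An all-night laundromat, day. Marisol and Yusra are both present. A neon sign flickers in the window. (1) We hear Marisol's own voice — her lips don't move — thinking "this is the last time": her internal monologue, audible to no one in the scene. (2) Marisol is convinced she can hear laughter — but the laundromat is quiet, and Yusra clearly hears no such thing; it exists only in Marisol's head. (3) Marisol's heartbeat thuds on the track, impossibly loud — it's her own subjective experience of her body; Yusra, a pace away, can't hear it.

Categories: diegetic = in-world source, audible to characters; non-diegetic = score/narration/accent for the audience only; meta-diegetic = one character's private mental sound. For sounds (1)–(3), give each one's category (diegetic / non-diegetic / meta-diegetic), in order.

Sound (1): Marisol's thought-voice: a private mental sound no other character can hear, so meta-diegetic.
(2) is meta-diegetic: the sound is imagined by Marisol; nothing in the story world is producing it and Yusra can't hear it.
Sound (3): a subjective body sound — Marisol's private perception, inaudible to Yusra, so meta-diegetic.

meta-diegetic, meta-diegetic, meta-diegetic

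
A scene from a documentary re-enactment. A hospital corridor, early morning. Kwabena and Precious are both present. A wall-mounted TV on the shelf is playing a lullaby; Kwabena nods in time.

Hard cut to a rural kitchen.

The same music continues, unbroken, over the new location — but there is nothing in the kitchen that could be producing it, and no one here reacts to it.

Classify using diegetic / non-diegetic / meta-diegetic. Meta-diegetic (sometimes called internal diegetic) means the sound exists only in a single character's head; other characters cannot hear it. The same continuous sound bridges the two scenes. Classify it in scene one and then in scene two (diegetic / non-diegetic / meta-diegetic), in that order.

Scene one: a wall-mounted TV is an on-screen source and Kwabena reacts to it → diegetic.
Scene two: there is no source in the kitchen and no one hears it — it's now underscore → non-diegetic.

diegetic, non-diegetic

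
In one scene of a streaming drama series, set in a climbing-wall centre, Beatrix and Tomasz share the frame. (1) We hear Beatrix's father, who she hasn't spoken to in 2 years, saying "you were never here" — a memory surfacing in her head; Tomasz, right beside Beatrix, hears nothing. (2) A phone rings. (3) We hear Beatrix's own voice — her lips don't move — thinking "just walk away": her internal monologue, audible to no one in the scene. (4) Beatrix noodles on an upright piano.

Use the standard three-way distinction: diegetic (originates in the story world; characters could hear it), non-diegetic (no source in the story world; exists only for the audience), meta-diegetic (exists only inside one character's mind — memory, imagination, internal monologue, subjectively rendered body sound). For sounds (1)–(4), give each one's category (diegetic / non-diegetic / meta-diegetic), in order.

meta-diegetic, diegetic, meta-diegetic, diegetic

(1) is meta-diegetic: the voice is a memory playing only inside Beatrix's mind; Tomasz can't hear it.
(2) an in-world source (a phone); characters could hear it → diegetic.
(3) is meta-diegetic: Beatrix's thought-voice: a private mental sound no other character can hear.
Sound (4): a character is playing an upright piano on screen, so diegetic.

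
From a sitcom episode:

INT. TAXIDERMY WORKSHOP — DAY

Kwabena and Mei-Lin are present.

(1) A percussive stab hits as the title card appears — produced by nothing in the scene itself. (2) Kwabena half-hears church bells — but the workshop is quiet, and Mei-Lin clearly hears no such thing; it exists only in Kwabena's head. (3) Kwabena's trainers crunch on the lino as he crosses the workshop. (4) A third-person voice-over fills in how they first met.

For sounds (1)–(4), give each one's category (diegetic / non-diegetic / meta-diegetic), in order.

non-diegetic, meta-diegetic, diegetic, non-diegetic

(1) is non-diegetic: nothing in the scene produces it; it's an accent added for the audience.
(2) is meta-diegetic: Kwabena alone 'hears' it — an imagined sound, not present in the space.
(3) is diegetic: Kwabena's footsteps are produced in the story world.
Sound (4): commentary laid over the scene from outside the fiction, so non-diegetic.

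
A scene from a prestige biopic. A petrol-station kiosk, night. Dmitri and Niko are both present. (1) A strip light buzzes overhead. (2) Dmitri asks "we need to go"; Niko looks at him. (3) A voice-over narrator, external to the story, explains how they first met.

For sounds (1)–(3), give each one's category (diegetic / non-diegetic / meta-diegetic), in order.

Sound (1): a strip light is part of the location's real environment, so diegetic.
(2) spoken by a character present in the story world → diegetic.
(3) is non-diegetic: commentary laid over the scene from outside the fiction.

diegetic, diegetic, non-diegetic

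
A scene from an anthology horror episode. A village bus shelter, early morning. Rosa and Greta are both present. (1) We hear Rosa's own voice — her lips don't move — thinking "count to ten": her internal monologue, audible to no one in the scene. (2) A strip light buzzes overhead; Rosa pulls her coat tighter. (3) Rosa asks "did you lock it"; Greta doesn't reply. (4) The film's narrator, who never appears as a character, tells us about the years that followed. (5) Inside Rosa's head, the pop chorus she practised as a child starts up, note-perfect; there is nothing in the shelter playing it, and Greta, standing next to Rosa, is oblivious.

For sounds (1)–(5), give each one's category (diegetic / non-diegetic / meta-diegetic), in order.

Sound (1): internal monologue — inside Rosa's mind, not spoken into the scene, so meta-diegetic.
Sound (2): it's the actual ambient sound of the location, so diegetic.
Sound (3): Rosa is a character speaking aloud in the scene, so diegetic.
Sound (4): commentary laid over the scene from outside the fiction, so non-diegetic.
(5) it lives in Rosa's subjectivity, not in the shelter → meta-diegetic.

meta-diegetic, diegetic, diegetic, non-diegetic, meta-diegetic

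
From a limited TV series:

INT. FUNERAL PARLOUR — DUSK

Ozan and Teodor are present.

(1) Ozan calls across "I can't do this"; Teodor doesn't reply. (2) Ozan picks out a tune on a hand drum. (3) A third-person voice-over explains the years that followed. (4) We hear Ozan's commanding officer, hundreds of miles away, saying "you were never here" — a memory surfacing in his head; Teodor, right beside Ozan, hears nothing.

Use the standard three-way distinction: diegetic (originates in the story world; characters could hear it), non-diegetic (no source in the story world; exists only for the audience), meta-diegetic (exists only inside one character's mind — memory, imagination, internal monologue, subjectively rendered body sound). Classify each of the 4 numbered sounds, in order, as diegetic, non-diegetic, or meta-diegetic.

(1) is diegetic: on-screen dialogue — Ozan speaks and Teodor is there to hear.
(2) is diegetic: Ozan is producing the music live, in the story world.
(3) commentary laid over the scene from outside the fiction → non-diegetic.
Sound (4): a remembered line, private to Ozan — not present in the room, not audible to Teodor, so meta-diegetic.

diegetic, diegetic, non-diegetic, meta-diegetic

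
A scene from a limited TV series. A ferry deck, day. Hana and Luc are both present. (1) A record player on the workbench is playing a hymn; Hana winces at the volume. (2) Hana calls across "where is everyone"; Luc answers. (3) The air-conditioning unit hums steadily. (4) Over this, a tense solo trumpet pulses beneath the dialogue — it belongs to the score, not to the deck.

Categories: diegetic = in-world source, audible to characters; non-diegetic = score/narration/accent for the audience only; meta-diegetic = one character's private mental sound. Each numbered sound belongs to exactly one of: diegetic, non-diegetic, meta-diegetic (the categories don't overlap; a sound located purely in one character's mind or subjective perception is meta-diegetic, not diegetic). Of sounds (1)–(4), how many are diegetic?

3

(1) is diegetic: source music from a record player, which exists in the story world.
Sound (2): Hana is a character speaking aloud in the scene, so diegetic.
(3) the air-conditioning unit is part of the location's real environment → diegetic.
(4) it has no source in the story world and no character can hear it — it's underscore → non-diegetic.
Diegetic: (1), (2), (3) — that's 3.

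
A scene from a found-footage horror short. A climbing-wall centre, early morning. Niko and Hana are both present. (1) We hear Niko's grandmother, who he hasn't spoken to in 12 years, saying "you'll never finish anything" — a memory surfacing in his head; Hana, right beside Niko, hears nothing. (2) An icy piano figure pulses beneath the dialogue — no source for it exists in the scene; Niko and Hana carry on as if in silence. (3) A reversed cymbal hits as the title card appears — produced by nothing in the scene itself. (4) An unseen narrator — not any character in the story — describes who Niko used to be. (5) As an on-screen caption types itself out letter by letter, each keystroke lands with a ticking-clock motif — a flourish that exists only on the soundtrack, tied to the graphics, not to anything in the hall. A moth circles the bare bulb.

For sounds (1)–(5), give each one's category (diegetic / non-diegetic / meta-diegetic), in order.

(1) is meta-diegetic: the voice is a memory playing only inside Niko's mind; Hana can't hear it.
(2) is non-diegetic: it has no source in the story world and no character can hear it — it's underscore.
Sound (3): nothing in the scene produces it; it's an accent added for the audience, so non-diegetic.
(4) commentary laid over the scene from outside the fiction → non-diegetic.
(5) is non-diegetic: sound married to a title/caption — outside the diegesis by definition.

meta-diegetic, non-diegetic, non-diegetic, non-diegetic, non-diegetic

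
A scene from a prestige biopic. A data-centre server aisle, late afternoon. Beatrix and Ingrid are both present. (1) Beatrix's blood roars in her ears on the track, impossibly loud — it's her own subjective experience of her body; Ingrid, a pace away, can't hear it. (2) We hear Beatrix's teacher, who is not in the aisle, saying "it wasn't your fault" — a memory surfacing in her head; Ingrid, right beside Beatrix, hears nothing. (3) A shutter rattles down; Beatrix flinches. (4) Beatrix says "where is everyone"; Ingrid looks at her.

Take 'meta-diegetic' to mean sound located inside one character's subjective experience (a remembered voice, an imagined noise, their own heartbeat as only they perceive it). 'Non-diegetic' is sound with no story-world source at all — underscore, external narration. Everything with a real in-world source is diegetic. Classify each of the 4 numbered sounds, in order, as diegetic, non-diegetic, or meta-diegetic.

Sound (1): it's Beatrix's internal bodily sensation rendered as sound; only Beatrix 'hears' it, so meta-diegetic.
Sound (2): the voice is a memory playing only inside Beatrix's mind; Ingrid can't hear it, so meta-diegetic.
(3) is diegetic: the sound comes from a shutter physically present in the location.
(4) is diegetic: spoken by a character present in the story world.

meta-diegetic, meta-diegetic, diegetic, diegetic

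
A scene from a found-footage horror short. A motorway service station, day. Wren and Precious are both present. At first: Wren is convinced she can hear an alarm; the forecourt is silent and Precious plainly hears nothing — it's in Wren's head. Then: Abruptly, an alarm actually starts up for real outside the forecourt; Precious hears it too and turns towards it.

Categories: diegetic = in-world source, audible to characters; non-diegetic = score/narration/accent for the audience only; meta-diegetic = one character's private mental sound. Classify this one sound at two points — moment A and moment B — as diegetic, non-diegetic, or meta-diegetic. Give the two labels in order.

Moment A: only Wren 'hears' it — imagined, in her mind → meta-diegetic.
Moment B: now there's a real external source and Precious hears it too — in the story world → diegetic.

meta-diegetic, diegetic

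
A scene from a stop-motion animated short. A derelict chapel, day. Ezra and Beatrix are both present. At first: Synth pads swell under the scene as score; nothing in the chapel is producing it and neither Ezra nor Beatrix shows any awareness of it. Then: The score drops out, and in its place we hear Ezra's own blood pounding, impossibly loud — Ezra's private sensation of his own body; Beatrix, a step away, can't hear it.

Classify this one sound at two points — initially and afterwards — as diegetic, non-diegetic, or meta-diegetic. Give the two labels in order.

Initially: underscore with no in-world source, inaudible to the characters → non-diegetic.
Afterwards: the body sound is Ezra's subjective perception alone — Beatrix can't hear it → meta-diegetic.

non-diegetic, meta-diegetic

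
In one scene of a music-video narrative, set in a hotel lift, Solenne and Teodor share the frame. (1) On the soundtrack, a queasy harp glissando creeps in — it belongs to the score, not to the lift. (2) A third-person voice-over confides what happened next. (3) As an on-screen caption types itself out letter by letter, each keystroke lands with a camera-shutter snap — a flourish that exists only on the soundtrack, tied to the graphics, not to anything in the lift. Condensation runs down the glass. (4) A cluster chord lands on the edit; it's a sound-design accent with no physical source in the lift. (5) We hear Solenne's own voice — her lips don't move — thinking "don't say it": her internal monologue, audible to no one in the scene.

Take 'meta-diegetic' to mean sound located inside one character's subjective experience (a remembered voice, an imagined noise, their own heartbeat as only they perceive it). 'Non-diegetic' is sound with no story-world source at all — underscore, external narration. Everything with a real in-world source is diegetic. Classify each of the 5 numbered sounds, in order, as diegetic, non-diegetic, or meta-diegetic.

(1) nothing in the lift produces it and the characters don't hear it — pure soundtrack → non-diegetic.
(2) is non-diegetic: external voice-over — not a character, not heard by anyone in the scene.
(3) is non-diegetic: it accompanies on-screen graphics, not anything inside the story world.
Sound (4): nothing in the scene produces it; it's an accent added for the audience, so non-diegetic.
Sound (5): it's Solenne's unspoken thought, heard only by the audience via her subjectivity, so meta-diegetic.

non-diegetic, non-diegetic, non-diegetic, non-diegetic, meta-diegetic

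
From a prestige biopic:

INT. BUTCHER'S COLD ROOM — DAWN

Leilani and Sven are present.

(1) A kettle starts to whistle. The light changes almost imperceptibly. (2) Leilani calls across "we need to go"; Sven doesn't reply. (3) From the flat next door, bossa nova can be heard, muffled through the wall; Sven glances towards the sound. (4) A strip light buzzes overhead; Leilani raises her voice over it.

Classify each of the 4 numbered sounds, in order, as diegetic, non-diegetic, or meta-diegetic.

Sound (1): an in-world source (a kettle); characters could hear it, so diegetic.
(2) is diegetic: spoken by a character present in the story world.
(3) is diegetic: off-screen diegetic: the source is out of frame but still in the story's space.
(4) ambient/room sound belonging to the story's physical space → diegetic.

diegetic, diegetic, diegetic, diegetic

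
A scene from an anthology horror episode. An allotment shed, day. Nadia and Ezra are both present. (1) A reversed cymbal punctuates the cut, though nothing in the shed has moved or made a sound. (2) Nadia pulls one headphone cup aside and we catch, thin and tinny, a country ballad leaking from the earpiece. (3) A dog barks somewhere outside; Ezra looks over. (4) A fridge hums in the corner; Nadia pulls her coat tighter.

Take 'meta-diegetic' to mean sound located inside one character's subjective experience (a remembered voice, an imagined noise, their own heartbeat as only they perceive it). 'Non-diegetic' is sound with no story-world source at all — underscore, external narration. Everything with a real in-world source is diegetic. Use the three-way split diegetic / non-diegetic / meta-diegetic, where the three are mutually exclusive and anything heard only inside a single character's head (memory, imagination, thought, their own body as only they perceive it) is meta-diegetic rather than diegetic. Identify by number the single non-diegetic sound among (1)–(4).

1

(1) is non-diegetic: it's a sound-design accent with no in-world source; no one in the scene can hear it.
(2) the headphones are an on-screen source → diegetic.
Sound (3): a dog is a real object/event in the scene's world, so diegetic.
(4) ambient/room sound belonging to the story's physical space → diegetic.
Only (1) is non-diegetic.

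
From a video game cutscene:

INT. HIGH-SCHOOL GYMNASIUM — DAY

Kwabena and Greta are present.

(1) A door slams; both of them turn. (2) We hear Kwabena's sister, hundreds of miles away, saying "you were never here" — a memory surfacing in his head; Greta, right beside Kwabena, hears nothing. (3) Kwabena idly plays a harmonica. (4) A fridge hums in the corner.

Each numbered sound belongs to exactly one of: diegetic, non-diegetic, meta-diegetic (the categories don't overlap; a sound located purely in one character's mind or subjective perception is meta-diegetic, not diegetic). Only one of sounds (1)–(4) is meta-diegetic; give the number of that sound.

Sound (1): an in-world source (a door); characters could hear it, so diegetic.
(2) is meta-diegetic: the voice is a memory playing only inside Kwabena's mind; Greta can't hear it.
Sound (3): Kwabena is producing the music live, in the story world, so diegetic.
(4) is diegetic: a fridge is part of the location's real environment.
Only (2) is meta-diegetic.

2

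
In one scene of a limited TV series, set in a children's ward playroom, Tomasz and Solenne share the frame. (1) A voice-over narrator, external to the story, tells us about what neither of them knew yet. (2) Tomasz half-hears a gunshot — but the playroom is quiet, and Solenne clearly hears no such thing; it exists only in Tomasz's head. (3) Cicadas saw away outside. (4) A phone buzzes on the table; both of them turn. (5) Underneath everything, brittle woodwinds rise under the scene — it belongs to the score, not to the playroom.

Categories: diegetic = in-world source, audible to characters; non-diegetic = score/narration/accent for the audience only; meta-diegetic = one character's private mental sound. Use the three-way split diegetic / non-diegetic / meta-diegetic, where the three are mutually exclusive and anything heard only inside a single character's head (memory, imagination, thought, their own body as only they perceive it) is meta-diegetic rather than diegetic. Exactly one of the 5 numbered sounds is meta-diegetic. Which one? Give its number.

(1) commentary laid over the scene from outside the fiction → non-diegetic.
(2) subjective to Tomasz: the playroom is silent and Solenne hears nothing → meta-diegetic.
(3) it's the actual ambient sound of the location → diegetic.
Sound (4): a phone is a real object/event in the scene's world, so diegetic.
(5) is non-diegetic: nothing in the playroom produces it and the characters don't hear it — pure soundtrack.
Only (2) is meta-diegetic.

2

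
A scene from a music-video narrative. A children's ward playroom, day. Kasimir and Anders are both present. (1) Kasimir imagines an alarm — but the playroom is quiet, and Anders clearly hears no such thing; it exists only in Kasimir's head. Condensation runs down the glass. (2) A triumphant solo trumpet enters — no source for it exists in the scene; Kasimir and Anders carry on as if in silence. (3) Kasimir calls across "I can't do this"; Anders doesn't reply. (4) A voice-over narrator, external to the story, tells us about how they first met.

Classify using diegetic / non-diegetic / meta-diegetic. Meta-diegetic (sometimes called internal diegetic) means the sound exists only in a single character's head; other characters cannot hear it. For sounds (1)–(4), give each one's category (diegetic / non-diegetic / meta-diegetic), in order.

(1) subjective to Kasimir: the playroom is silent and Anders hears nothing → meta-diegetic.
(2) is non-diegetic: it has no source in the story world and no character can hear it — it's underscore.
(3) on-screen dialogue — Kasimir speaks and Anders is there to hear → diegetic.
Sound (4): commentary laid over the scene from outside the fiction, so non-diegetic.

meta-diegetic, non-diegetic, diegetic, non-diegetic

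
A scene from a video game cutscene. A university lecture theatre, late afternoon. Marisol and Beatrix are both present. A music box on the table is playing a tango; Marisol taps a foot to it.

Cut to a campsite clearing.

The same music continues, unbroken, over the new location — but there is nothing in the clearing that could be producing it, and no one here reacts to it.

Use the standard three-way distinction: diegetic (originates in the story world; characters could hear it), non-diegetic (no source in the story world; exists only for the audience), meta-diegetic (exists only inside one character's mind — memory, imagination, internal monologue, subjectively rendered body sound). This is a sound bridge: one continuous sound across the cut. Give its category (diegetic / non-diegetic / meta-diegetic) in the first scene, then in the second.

diegetic, non-diegetic

Scene one: a music box is an on-screen source and Marisol reacts to it → diegetic.
Scene two: there is no source in the clearing and no one hears it — it's now underscore → non-diegetic.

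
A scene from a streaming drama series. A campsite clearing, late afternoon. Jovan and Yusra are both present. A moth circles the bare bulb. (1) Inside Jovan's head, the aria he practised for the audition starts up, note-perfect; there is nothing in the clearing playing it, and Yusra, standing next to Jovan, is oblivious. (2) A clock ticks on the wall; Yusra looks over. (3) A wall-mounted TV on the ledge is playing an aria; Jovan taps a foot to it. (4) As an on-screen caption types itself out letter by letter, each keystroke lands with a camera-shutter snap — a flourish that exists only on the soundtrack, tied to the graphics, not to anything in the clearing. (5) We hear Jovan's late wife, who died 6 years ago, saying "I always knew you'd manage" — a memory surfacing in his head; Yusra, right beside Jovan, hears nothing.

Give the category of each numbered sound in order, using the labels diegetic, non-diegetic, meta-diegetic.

(1) is meta-diegetic: remembered music, private to Jovan — Yusra is oblivious because it isn't in the room.
Sound (2): a clock is a real object/event in the scene's world, so diegetic.
(3) a wall-mounted TV is a physical source in the scene and Jovan reacts to it → diegetic.
(4) sound married to a title/caption — outside the diegesis by definition → non-diegetic.
(5) the voice is a memory playing only inside Jovan's mind; Yusra can't hear it → meta-diegetic.

meta-diegetic, diegetic, diegetic, non-diegetic, meta-diegetic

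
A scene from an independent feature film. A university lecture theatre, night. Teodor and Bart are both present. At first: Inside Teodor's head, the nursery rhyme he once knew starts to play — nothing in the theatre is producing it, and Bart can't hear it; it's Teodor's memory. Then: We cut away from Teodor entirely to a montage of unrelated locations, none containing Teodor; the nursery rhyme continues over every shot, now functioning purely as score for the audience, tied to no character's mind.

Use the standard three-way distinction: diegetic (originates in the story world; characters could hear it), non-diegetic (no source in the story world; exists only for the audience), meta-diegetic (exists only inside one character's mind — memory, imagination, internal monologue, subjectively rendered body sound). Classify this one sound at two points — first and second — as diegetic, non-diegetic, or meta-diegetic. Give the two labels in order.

meta-diegetic, non-diegetic

First: the music lives inside Teodor's mind alone; Bart can't hear it → meta-diegetic.
Second: once it plays over shots Teodor isn't in, detached from any character's subjectivity, it's conventional underscore → non-diegetic.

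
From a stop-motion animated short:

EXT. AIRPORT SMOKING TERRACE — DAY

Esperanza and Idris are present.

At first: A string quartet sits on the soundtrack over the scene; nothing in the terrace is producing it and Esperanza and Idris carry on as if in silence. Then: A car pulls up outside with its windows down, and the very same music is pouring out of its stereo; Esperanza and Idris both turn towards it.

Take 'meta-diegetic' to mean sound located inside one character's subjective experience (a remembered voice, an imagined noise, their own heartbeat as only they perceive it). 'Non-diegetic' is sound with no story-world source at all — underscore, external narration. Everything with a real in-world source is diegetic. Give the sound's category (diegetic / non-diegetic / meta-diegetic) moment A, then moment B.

Moment A: no in-world source exists and no character can hear it — underscore → non-diegetic.
Moment B: the car stereo is now a real source in the story world and the characters hear it → diegetic.

non-diegetic, diegetic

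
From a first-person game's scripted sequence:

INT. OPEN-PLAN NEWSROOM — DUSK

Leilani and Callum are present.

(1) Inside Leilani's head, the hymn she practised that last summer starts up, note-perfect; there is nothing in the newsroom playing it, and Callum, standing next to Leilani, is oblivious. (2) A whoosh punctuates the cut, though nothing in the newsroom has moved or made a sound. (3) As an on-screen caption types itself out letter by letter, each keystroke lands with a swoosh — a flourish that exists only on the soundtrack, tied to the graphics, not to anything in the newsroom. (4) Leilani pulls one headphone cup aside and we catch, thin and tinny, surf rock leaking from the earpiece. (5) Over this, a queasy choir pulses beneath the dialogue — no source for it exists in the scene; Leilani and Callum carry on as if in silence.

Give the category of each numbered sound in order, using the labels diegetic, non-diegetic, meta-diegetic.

(1) remembered music, private to Leilani — Callum is oblivious because it isn't in the room → meta-diegetic.
Sound (2): nothing in the scene produces it; it's an accent added for the audience, so non-diegetic.
(3) is non-diegetic: the caption isn't part of the story world, so neither is the sound tied to it.
(4) the headphones are an on-screen source → diegetic.
(5) score with no on-screen or off-screen source; it exists for the audience alone → non-diegetic.

meta-diegetic, non-diegetic, non-diegetic, diegetic, non-diegetic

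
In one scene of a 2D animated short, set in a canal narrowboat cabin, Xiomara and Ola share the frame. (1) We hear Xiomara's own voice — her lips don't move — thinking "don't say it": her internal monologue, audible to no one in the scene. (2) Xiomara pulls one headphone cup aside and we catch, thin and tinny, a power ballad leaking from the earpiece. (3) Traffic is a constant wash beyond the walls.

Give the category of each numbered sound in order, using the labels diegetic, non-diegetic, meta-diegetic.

Sound (1): internal monologue — inside Xiomara's mind, not spoken into the scene, so meta-diegetic.
(2) is diegetic: the earpiece is a real device on Xiomara's head — source music.
(3) ambient/room sound belonging to the story's physical space → diegetic.

meta-diegetic, diegetic, diegetic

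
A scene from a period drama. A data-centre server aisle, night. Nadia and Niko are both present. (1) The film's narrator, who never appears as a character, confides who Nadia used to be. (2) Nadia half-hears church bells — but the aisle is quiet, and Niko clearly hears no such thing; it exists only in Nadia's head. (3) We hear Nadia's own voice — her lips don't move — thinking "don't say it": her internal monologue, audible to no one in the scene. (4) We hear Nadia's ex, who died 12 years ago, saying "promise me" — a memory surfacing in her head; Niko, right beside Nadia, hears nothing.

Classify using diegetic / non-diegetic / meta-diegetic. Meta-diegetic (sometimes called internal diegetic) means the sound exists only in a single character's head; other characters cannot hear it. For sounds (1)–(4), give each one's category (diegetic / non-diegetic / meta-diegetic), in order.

(1) external voice-over — not a character, not heard by anyone in the scene → non-diegetic.
(2) is meta-diegetic: Nadia alone 'hears' it — an imagined sound, not present in the space.
(3) it's Nadia's unspoken thought, heard only by the audience via her subjectivity → meta-diegetic.
Sound (4): a remembered line, private to Nadia — not present in the room, not audible to Niko, so meta-diegetic.

non-diegetic, meta-diegetic, meta-diegetic, meta-diegetic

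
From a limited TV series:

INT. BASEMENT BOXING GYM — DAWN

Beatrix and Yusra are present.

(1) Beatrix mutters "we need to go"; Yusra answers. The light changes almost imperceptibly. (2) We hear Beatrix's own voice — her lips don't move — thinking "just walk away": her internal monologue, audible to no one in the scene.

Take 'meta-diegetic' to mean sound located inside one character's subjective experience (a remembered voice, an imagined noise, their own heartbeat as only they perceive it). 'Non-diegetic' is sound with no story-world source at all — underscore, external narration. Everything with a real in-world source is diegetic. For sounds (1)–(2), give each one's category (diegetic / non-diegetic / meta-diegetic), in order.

diegetic, meta-diegetic

(1) is diegetic: spoken by a character present in the story world.
Sound (2): internal monologue — inside Beatrix's mind, not spoken into the scene, so meta-diegetic.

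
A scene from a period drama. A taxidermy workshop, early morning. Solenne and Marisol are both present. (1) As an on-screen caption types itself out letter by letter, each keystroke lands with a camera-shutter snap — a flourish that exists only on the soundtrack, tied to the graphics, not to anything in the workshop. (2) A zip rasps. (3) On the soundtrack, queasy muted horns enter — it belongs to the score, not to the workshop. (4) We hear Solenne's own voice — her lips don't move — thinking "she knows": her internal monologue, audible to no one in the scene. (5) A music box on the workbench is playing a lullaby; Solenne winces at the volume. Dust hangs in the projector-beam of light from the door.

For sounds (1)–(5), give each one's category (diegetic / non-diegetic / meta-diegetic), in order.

non-diegetic, diegetic, non-diegetic, meta-diegetic, diegetic

(1) it accompanies on-screen graphics, not anything inside the story world → non-diegetic.
(2) an in-world source (a zip); characters could hear it → diegetic.
(3) it has no source in the story world and no character can hear it — it's underscore → non-diegetic.
Sound (4): it's Solenne's unspoken thought, heard only by the audience via her subjectivity, so meta-diegetic.
(5) is diegetic: source music from a music box, which exists in the story world.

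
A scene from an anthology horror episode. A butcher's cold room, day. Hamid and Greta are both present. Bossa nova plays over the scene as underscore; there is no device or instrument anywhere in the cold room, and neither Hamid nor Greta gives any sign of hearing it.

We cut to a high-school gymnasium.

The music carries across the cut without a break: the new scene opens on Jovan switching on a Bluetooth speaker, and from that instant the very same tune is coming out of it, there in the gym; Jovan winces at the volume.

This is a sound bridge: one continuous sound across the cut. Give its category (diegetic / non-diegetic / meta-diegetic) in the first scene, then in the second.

non-diegetic, diegetic

Scene one: there's no in-world source anywhere and no character hears it — underscore for the audience only → non-diegetic.
Scene two: once Jovan turns on a Bluetooth speaker, the music has a real source in the story world and Jovan reacts to it → diegetic.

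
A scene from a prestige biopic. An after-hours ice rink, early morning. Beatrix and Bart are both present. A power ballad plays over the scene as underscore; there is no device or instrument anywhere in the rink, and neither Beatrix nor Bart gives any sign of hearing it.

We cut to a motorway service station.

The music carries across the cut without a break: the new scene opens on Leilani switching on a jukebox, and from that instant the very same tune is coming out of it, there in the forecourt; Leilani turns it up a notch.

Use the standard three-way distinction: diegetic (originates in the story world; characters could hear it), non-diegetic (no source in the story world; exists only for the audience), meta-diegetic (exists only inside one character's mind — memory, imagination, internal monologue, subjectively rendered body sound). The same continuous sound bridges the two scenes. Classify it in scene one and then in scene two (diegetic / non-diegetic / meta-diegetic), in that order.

non-diegetic, diegetic

Scene one: there's no in-world source anywhere and no character hears it — underscore for the audience only → non-diegetic.
Scene two: once Leilani turns on a jukebox, the music has a real source in the story world and Leilani reacts to it → diegetic.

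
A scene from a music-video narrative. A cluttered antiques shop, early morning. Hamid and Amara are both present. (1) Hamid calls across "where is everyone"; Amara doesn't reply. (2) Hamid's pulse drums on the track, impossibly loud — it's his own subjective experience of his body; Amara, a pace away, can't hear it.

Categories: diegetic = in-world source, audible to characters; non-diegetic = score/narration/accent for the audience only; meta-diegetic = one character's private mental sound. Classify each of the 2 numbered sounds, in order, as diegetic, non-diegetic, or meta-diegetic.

diegetic, meta-diegetic

(1) spoken by a character present in the story world → diegetic.
(2) it's Hamid's internal bodily sensation rendered as sound; only Hamid 'hears' it → meta-diegetic.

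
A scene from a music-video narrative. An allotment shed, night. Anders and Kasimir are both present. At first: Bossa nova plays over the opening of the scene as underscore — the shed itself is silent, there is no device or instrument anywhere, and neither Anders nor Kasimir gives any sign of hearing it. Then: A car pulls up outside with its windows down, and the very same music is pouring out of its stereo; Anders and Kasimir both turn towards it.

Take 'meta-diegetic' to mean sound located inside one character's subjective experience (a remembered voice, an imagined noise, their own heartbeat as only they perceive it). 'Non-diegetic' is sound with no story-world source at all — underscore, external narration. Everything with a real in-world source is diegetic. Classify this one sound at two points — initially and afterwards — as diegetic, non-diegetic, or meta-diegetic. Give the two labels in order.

Initially: no in-world source exists and no character can hear it — underscore → non-diegetic.
Afterwards: the car stereo is now a real source in the story world and the characters hear it → diegetic.

non-diegetic, diegetic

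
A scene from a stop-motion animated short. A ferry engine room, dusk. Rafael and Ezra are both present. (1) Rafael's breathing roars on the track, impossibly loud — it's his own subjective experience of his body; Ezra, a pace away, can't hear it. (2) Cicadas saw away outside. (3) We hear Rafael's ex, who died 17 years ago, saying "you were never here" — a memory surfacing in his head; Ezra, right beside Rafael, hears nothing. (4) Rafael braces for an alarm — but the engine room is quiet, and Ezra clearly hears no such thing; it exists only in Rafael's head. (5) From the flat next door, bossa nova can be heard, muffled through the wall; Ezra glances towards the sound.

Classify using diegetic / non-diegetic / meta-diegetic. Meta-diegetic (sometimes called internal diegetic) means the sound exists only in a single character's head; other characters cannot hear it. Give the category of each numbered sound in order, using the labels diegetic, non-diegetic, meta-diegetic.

Sound (1): a subjective body sound — Rafael's private perception, inaudible to Ezra, so meta-diegetic.
Sound (2): cicadas is part of the location's real environment, so diegetic.
(3) the voice is a memory playing only inside Rafael's mind; Ezra can't hear it → meta-diegetic.
Sound (4): Rafael alone 'hears' it — an imagined sound, not present in the space, so meta-diegetic.
(5) is diegetic: it's coming from the flat next door — a location within the story world — and Ezra reacts.

meta-diegetic, diegetic, meta-diegetic, meta-diegetic, diegetic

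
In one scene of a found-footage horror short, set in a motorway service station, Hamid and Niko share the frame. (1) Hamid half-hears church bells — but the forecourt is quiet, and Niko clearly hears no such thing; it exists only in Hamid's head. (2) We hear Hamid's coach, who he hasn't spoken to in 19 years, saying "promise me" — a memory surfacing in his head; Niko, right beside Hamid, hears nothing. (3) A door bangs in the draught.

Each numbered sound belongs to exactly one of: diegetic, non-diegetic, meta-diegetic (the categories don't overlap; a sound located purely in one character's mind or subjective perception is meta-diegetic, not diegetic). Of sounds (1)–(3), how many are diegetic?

(1) is meta-diegetic: Hamid alone 'hears' it — an imagined sound, not present in the space.
(2) is meta-diegetic: the voice is a memory playing only inside Hamid's mind; Niko can't hear it.
Sound (3): the sound comes from a door physically present in the location, so diegetic.
Diegetic: (3) — that's 1.

1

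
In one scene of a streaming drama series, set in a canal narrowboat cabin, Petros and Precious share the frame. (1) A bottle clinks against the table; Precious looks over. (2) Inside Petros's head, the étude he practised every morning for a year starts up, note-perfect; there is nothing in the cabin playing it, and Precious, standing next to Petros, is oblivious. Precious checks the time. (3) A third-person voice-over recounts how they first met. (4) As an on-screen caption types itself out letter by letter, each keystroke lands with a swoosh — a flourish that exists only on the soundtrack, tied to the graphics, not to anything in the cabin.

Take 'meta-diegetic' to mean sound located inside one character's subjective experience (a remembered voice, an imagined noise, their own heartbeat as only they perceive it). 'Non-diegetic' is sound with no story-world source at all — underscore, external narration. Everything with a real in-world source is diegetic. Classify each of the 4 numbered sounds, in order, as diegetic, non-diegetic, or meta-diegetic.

diegetic, meta-diegetic, non-diegetic, non-diegetic

Sound (1): a bottle is a real object/event in the scene's world, so diegetic.
Sound (2): the music is a memory playing inside Petros's mind alone; no real-world source, Precious can't hear it, so meta-diegetic.
(3) commentary laid over the scene from outside the fiction → non-diegetic.
(4) the caption isn't part of the story world, so neither is the sound tied to it → non-diegetic.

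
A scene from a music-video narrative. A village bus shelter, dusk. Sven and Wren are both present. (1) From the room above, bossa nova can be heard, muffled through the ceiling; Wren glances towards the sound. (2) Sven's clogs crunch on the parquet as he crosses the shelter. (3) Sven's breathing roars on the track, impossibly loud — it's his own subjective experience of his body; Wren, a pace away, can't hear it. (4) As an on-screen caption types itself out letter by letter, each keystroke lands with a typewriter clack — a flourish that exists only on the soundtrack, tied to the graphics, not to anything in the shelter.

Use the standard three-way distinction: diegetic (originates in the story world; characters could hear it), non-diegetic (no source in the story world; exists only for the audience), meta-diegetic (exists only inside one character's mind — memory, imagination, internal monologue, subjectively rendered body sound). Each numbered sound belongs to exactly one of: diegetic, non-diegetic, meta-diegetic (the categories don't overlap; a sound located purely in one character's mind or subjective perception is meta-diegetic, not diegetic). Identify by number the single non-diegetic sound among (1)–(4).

Sound (1): the music has an off-screen but real-world source and a character hears it, so diegetic.
(2) is diegetic: Sven's footsteps are produced in the story world.
Sound (3): point-of-audition from inside Sven's body; not a sound in the room, so meta-diegetic.
Sound (4): sound married to a title/caption — outside the diegesis by definition, so non-diegetic.
Only (4) is non-diegetic.

4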